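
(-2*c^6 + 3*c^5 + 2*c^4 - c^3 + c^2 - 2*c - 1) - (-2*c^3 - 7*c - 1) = -2*c^6 + 3*c^5 + 2*c^4 + c^3 + c^2 + 5*c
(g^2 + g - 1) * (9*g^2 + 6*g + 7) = 9*g^4 + 15*g^3 + 4*g^2 + g - 7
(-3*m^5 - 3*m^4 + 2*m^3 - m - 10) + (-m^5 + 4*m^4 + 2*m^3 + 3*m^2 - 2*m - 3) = -4*m^5 + m^4 + 4*m^3 + 3*m^2 - 3*m - 13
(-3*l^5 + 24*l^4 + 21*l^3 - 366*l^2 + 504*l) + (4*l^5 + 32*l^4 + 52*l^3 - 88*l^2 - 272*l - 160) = l^5 + 56*l^4 + 73*l^3 - 454*l^2 + 232*l - 160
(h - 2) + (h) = 2*h - 2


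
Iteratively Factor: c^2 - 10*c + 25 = (c - 5)*(c - 5)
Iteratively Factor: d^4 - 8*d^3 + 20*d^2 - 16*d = (d - 2)*(d^3 - 6*d^2 + 8*d) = d*(d - 2)*(d^2 - 6*d + 8) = d*(d - 2)^2*(d - 4)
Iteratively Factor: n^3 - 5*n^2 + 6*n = (n - 2)*(n^2 - 3*n) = (n - 3)*(n - 2)*(n)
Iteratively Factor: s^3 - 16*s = (s)*(s^2 - 16) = s*(s - 4)*(s + 4)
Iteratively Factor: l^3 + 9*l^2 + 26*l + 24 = (l + 3)*(l^2 + 6*l + 8) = (l + 3)*(l + 4)*(l + 2)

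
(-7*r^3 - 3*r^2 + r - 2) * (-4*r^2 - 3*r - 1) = 28*r^5 + 33*r^4 + 12*r^3 + 8*r^2 + 5*r + 2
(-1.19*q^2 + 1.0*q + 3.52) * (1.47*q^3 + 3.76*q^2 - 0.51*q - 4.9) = -1.7493*q^5 - 3.0044*q^4 + 9.5413*q^3 + 18.5562*q^2 - 6.6952*q - 17.248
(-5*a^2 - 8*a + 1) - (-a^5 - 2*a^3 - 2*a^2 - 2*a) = a^5 + 2*a^3 - 3*a^2 - 6*a + 1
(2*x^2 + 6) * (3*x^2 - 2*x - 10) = 6*x^4 - 4*x^3 - 2*x^2 - 12*x - 60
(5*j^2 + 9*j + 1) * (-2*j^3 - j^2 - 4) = -10*j^5 - 23*j^4 - 11*j^3 - 21*j^2 - 36*j - 4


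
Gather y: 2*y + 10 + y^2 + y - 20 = y^2 + 3*y - 10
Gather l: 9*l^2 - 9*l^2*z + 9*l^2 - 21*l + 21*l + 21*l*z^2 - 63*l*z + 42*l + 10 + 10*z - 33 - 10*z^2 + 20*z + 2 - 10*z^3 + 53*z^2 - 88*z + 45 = l^2*(18 - 9*z) + l*(21*z^2 - 63*z + 42) - 10*z^3 + 43*z^2 - 58*z + 24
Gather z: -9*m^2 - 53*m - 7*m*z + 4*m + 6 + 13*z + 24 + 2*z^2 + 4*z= -9*m^2 - 49*m + 2*z^2 + z*(17 - 7*m) + 30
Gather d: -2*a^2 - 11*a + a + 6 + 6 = -2*a^2 - 10*a + 12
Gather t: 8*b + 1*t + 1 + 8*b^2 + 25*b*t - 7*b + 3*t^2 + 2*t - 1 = 8*b^2 + b + 3*t^2 + t*(25*b + 3)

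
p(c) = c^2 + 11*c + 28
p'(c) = 2*c + 11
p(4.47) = 97.15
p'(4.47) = 19.94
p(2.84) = 67.31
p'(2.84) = 16.68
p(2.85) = 67.47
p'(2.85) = 16.70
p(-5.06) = -2.06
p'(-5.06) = 0.88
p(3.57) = 80.01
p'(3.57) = 18.14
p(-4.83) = -1.80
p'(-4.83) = 1.34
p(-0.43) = 23.45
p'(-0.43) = 10.14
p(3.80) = 84.24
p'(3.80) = 18.60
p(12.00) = 304.00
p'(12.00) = 35.00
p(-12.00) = 40.00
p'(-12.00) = -13.00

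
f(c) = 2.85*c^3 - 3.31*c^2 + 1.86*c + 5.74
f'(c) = 8.55*c^2 - 6.62*c + 1.86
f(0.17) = 5.97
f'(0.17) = 0.98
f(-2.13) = -40.78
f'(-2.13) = 54.75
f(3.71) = 112.62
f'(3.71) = 94.98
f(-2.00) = -34.02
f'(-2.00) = 49.30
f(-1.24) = -7.09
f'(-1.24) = 23.22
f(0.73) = 6.44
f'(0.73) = 1.58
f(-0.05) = 5.64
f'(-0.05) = 2.21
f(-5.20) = -494.17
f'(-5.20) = 267.48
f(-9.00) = -2356.76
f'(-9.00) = 753.99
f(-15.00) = -10385.66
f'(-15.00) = 2024.91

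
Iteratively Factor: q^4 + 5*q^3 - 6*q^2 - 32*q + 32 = (q - 1)*(q^3 + 6*q^2 - 32) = (q - 2)*(q - 1)*(q^2 + 8*q + 16) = (q - 2)*(q - 1)*(q + 4)*(q + 4)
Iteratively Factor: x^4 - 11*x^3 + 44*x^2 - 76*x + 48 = (x - 2)*(x^3 - 9*x^2 + 26*x - 24) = (x - 3)*(x - 2)*(x^2 - 6*x + 8) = (x - 4)*(x - 3)*(x - 2)*(x - 2)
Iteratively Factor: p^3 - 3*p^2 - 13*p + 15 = (p - 1)*(p^2 - 2*p - 15) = (p - 5)*(p - 1)*(p + 3)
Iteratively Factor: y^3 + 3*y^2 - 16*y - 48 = (y - 4)*(y^2 + 7*y + 12) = (y - 4)*(y + 3)*(y + 4)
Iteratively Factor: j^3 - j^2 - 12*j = (j)*(j^2 - j - 12) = j*(j - 4)*(j + 3)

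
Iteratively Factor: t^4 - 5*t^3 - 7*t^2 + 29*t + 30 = (t - 5)*(t^3 - 7*t - 6) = (t - 5)*(t - 3)*(t^2 + 3*t + 2) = (t - 5)*(t - 3)*(t + 2)*(t + 1)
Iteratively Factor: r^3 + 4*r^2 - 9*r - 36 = (r + 4)*(r^2 - 9) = (r - 3)*(r + 4)*(r + 3)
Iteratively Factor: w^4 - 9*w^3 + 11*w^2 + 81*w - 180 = (w - 3)*(w^3 - 6*w^2 - 7*w + 60) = (w - 3)*(w + 3)*(w^2 - 9*w + 20) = (w - 4)*(w - 3)*(w + 3)*(w - 5)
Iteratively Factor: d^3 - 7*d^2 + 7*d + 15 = (d - 3)*(d^2 - 4*d - 5) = (d - 3)*(d + 1)*(d - 5)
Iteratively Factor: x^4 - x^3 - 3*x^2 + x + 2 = (x - 1)*(x^3 - 3*x - 2) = (x - 2)*(x - 1)*(x^2 + 2*x + 1) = (x - 2)*(x - 1)*(x + 1)*(x + 1)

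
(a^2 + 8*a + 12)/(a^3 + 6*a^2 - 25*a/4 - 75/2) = 4*(a + 2)/(4*a^2 - 25)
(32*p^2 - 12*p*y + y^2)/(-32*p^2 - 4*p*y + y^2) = (-4*p + y)/(4*p + y)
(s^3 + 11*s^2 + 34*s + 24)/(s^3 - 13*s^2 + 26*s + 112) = (s^3 + 11*s^2 + 34*s + 24)/(s^3 - 13*s^2 + 26*s + 112)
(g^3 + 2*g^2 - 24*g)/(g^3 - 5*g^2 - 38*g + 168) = g/(g - 7)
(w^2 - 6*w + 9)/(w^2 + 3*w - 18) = (w - 3)/(w + 6)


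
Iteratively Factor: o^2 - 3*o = (o - 3)*(o)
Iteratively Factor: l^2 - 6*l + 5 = (l - 5)*(l - 1)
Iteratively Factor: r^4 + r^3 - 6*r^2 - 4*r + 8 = (r - 2)*(r^3 + 3*r^2 - 4) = (r - 2)*(r + 2)*(r^2 + r - 2) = (r - 2)*(r + 2)^2*(r - 1)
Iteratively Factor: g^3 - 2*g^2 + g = (g - 1)*(g^2 - g) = (g - 1)^2*(g)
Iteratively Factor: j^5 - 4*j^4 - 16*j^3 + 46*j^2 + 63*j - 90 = (j - 5)*(j^4 + j^3 - 11*j^2 - 9*j + 18) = (j - 5)*(j + 3)*(j^3 - 2*j^2 - 5*j + 6) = (j - 5)*(j - 3)*(j + 3)*(j^2 + j - 2) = (j - 5)*(j - 3)*(j - 1)*(j + 3)*(j + 2)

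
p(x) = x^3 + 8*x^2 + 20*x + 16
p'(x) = 3*x^2 + 16*x + 20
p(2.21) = 110.07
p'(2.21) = 70.01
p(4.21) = 316.61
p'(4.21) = 140.53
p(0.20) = 20.33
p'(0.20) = 23.32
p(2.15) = 105.92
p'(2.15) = 68.27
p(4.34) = 335.23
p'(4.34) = 145.95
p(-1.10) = 2.35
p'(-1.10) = 6.03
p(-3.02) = 1.02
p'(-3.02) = -0.96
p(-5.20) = -12.29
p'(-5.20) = 17.92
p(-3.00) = 1.00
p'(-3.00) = -1.00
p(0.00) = 16.00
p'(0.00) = 20.00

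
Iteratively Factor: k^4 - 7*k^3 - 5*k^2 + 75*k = (k - 5)*(k^3 - 2*k^2 - 15*k) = (k - 5)^2*(k^2 + 3*k) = (k - 5)^2*(k + 3)*(k)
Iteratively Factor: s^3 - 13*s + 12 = (s - 3)*(s^2 + 3*s - 4) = (s - 3)*(s - 1)*(s + 4)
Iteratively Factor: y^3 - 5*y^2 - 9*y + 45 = (y - 5)*(y^2 - 9) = (y - 5)*(y + 3)*(y - 3)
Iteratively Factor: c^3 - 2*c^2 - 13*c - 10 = (c - 5)*(c^2 + 3*c + 2) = (c - 5)*(c + 2)*(c + 1)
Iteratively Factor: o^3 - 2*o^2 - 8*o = (o + 2)*(o^2 - 4*o) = (o - 4)*(o + 2)*(o)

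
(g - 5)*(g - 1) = g^2 - 6*g + 5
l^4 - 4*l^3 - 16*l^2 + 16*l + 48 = (l - 6)*(l - 2)*(l + 2)^2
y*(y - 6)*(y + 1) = y^3 - 5*y^2 - 6*y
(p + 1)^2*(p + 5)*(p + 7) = p^4 + 14*p^3 + 60*p^2 + 82*p + 35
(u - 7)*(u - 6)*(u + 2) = u^3 - 11*u^2 + 16*u + 84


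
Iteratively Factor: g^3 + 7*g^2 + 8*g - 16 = (g - 1)*(g^2 + 8*g + 16) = (g - 1)*(g + 4)*(g + 4)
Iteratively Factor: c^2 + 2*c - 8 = (c - 2)*(c + 4)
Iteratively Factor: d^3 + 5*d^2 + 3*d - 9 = (d - 1)*(d^2 + 6*d + 9) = (d - 1)*(d + 3)*(d + 3)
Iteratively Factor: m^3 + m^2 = (m + 1)*(m^2) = m*(m + 1)*(m)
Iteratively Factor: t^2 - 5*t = (t)*(t - 5)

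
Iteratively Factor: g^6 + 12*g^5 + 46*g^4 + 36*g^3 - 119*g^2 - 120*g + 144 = (g - 1)*(g^5 + 13*g^4 + 59*g^3 + 95*g^2 - 24*g - 144) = (g - 1)*(g + 4)*(g^4 + 9*g^3 + 23*g^2 + 3*g - 36) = (g - 1)^2*(g + 4)*(g^3 + 10*g^2 + 33*g + 36) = (g - 1)^2*(g + 3)*(g + 4)*(g^2 + 7*g + 12) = (g - 1)^2*(g + 3)^2*(g + 4)*(g + 4)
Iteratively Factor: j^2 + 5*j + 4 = (j + 1)*(j + 4)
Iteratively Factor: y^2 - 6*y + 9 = (y - 3)*(y - 3)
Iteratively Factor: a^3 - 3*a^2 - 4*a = (a - 4)*(a^2 + a) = a*(a - 4)*(a + 1)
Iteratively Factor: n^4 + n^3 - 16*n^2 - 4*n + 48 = (n + 2)*(n^3 - n^2 - 14*n + 24) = (n - 3)*(n + 2)*(n^2 + 2*n - 8) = (n - 3)*(n + 2)*(n + 4)*(n - 2)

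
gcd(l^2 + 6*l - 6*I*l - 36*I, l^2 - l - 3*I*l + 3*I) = 1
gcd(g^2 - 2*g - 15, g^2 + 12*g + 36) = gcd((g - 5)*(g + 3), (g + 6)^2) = 1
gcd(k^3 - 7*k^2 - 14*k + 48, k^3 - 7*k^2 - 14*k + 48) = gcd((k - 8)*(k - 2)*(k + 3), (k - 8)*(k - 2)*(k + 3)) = k^3 - 7*k^2 - 14*k + 48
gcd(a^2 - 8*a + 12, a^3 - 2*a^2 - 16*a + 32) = a - 2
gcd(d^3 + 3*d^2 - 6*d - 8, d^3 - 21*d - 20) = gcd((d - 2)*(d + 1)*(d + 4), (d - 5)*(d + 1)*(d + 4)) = d^2 + 5*d + 4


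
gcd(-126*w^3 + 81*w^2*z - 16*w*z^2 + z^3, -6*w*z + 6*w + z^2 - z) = -6*w + z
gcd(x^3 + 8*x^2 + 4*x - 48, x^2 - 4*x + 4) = x - 2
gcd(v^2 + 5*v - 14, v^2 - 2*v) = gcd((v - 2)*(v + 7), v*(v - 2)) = v - 2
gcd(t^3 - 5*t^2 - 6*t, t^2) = t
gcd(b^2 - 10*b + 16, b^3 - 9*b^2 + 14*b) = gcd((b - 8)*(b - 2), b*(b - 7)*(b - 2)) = b - 2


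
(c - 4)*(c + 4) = c^2 - 16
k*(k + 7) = k^2 + 7*k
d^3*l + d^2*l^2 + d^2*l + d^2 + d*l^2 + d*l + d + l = (d + 1)*(d + l)*(d*l + 1)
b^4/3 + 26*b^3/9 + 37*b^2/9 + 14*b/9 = b*(b/3 + 1/3)*(b + 2/3)*(b + 7)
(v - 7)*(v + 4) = v^2 - 3*v - 28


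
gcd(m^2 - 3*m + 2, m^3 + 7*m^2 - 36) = m - 2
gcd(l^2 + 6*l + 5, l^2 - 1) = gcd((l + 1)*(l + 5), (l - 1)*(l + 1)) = l + 1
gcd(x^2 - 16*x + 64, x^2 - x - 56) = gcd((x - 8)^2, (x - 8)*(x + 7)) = x - 8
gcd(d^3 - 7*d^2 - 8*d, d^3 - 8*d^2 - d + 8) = d^2 - 7*d - 8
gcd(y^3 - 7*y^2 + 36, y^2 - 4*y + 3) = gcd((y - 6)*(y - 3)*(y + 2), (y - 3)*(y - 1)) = y - 3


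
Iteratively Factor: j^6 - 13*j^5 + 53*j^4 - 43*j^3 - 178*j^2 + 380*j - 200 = (j - 1)*(j^5 - 12*j^4 + 41*j^3 - 2*j^2 - 180*j + 200) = (j - 5)*(j - 1)*(j^4 - 7*j^3 + 6*j^2 + 28*j - 40) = (j - 5)*(j - 2)*(j - 1)*(j^3 - 5*j^2 - 4*j + 20) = (j - 5)*(j - 2)*(j - 1)*(j + 2)*(j^2 - 7*j + 10) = (j - 5)*(j - 2)^2*(j - 1)*(j + 2)*(j - 5)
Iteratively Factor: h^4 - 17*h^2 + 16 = (h - 4)*(h^3 + 4*h^2 - h - 4) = (h - 4)*(h - 1)*(h^2 + 5*h + 4) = (h - 4)*(h - 1)*(h + 1)*(h + 4)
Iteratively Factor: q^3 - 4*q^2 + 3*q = (q - 1)*(q^2 - 3*q) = q*(q - 1)*(q - 3)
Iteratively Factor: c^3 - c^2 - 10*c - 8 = (c + 2)*(c^2 - 3*c - 4) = (c - 4)*(c + 2)*(c + 1)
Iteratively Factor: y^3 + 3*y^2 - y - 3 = (y + 3)*(y^2 - 1) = (y + 1)*(y + 3)*(y - 1)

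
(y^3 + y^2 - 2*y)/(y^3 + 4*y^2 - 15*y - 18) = y*(y^2 + y - 2)/(y^3 + 4*y^2 - 15*y - 18)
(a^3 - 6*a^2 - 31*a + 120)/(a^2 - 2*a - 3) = (a^2 - 3*a - 40)/(a + 1)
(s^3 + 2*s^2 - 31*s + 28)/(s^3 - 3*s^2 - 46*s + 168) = (s - 1)/(s - 6)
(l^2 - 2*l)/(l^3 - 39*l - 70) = l*(2 - l)/(-l^3 + 39*l + 70)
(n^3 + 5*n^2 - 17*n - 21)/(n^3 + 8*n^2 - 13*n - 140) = (n^2 - 2*n - 3)/(n^2 + n - 20)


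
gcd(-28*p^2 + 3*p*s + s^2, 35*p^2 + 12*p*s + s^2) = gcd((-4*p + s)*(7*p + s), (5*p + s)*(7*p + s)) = 7*p + s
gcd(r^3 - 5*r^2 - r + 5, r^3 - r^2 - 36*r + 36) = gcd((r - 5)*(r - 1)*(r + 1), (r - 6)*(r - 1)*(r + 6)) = r - 1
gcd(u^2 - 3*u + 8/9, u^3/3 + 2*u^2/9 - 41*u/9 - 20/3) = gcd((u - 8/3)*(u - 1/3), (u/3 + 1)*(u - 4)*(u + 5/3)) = 1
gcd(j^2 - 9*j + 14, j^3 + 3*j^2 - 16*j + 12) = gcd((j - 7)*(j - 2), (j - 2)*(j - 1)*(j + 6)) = j - 2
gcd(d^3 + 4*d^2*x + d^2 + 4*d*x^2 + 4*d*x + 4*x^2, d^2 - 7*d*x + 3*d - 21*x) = 1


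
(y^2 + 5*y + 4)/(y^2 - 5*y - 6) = (y + 4)/(y - 6)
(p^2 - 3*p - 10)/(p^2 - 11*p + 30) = (p + 2)/(p - 6)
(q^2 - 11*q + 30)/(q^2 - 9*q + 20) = (q - 6)/(q - 4)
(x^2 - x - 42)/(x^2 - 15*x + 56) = (x + 6)/(x - 8)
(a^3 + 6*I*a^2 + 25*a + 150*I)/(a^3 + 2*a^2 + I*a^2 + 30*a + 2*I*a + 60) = (a + 5*I)/(a + 2)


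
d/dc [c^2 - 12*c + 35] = 2*c - 12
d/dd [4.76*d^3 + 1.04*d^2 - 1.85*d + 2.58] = 14.28*d^2 + 2.08*d - 1.85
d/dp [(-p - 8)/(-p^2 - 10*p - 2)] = (p^2 + 10*p - 2*(p + 5)*(p + 8) + 2)/(p^2 + 10*p + 2)^2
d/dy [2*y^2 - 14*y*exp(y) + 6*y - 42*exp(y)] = -14*y*exp(y) + 4*y - 56*exp(y) + 6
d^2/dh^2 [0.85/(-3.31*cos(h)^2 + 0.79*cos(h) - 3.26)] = (37.25074*(1 - cos(h)^2)^2 - 6.667995*cos(h)^3 - 17.532185*cos(h)^2 + 15.52508*cos(h) - 19.96769)/(3.31*cos(h)^2 - 0.79*cos(h) + 3.26)^3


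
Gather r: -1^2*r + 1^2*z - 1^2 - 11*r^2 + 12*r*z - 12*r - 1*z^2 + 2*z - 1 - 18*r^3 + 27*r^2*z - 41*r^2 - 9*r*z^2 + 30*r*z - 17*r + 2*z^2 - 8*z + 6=-18*r^3 + r^2*(27*z - 52) + r*(-9*z^2 + 42*z - 30) + z^2 - 5*z + 4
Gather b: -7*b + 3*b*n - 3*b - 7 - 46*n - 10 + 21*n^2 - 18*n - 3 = b*(3*n - 10) + 21*n^2 - 64*n - 20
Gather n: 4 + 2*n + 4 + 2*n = 4*n + 8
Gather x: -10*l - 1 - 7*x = -10*l - 7*x - 1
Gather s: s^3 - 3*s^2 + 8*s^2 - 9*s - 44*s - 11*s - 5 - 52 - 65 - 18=s^3 + 5*s^2 - 64*s - 140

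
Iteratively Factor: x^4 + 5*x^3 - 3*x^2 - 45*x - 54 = (x + 3)*(x^3 + 2*x^2 - 9*x - 18) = (x - 3)*(x + 3)*(x^2 + 5*x + 6) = (x - 3)*(x + 3)^2*(x + 2)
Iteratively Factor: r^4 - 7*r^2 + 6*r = (r)*(r^3 - 7*r + 6) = r*(r - 1)*(r^2 + r - 6) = r*(r - 1)*(r + 3)*(r - 2)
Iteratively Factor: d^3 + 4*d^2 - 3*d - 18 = (d - 2)*(d^2 + 6*d + 9) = (d - 2)*(d + 3)*(d + 3)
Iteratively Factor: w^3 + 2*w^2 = (w)*(w^2 + 2*w) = w*(w + 2)*(w)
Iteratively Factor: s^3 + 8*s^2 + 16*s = (s + 4)*(s^2 + 4*s) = s*(s + 4)*(s + 4)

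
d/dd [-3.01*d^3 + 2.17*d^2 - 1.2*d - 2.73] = -9.03*d^2 + 4.34*d - 1.2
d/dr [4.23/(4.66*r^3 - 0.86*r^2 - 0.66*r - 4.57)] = (-59.1354*r^2 + 7.2756*r + 2.7918)/(-4.66*r^3 + 0.86*r^2 + 0.66*r + 4.57)^2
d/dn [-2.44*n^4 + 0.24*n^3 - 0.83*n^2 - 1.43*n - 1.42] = -9.76*n^3 + 0.72*n^2 - 1.66*n - 1.43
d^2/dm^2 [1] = 0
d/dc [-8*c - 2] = -8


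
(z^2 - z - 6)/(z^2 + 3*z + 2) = (z - 3)/(z + 1)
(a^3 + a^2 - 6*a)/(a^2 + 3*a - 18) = a*(a^2 + a - 6)/(a^2 + 3*a - 18)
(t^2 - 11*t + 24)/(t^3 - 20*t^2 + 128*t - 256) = (t - 3)/(t^2 - 12*t + 32)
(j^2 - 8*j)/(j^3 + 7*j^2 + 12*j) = (j - 8)/(j^2 + 7*j + 12)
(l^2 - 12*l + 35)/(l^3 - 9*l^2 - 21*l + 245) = (l - 5)/(l^2 - 2*l - 35)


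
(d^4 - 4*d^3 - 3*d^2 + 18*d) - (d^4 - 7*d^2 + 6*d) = -4*d^3 + 4*d^2 + 12*d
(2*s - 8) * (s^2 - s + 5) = 2*s^3 - 10*s^2 + 18*s - 40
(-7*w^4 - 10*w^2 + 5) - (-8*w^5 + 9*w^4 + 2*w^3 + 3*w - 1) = 8*w^5 - 16*w^4 - 2*w^3 - 10*w^2 - 3*w + 6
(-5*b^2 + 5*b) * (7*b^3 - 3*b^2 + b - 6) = -35*b^5 + 50*b^4 - 20*b^3 + 35*b^2 - 30*b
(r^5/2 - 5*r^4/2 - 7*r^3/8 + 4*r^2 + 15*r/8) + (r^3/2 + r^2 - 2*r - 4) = r^5/2 - 5*r^4/2 - 3*r^3/8 + 5*r^2 - r/8 - 4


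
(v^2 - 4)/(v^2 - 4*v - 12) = (v - 2)/(v - 6)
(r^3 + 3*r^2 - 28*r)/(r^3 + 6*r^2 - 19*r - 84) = r/(r + 3)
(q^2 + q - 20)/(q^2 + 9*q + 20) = (q - 4)/(q + 4)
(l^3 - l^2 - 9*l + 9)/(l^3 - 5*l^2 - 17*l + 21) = (l - 3)/(l - 7)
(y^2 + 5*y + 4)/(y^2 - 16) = (y + 1)/(y - 4)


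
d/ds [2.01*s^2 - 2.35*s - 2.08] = 4.02*s - 2.35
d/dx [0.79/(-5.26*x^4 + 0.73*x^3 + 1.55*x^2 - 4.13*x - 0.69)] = (16.6216*x^3 - 1.7301*x^2 - 2.449*x + 3.2627)/(5.26*x^4 - 0.73*x^3 - 1.55*x^2 + 4.13*x + 0.69)^2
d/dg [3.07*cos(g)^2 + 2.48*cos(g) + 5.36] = -(6.14*cos(g) + 2.48)*sin(g)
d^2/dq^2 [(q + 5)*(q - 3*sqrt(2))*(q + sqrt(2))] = 6*q - 4*sqrt(2) + 10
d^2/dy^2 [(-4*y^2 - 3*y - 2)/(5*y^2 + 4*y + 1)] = 2*(5*y^3 - 90*y^2 - 75*y - 14)/(125*y^6 + 300*y^5 + 315*y^4 + 184*y^3 + 63*y^2 + 12*y + 1)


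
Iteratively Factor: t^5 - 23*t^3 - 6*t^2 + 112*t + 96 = (t + 2)*(t^4 - 2*t^3 - 19*t^2 + 32*t + 48) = (t + 2)*(t + 4)*(t^3 - 6*t^2 + 5*t + 12) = (t + 1)*(t + 2)*(t + 4)*(t^2 - 7*t + 12) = (t - 4)*(t + 1)*(t + 2)*(t + 4)*(t - 3)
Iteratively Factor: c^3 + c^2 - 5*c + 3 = (c - 1)*(c^2 + 2*c - 3) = (c - 1)^2*(c + 3)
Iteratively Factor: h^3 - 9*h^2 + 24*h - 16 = (h - 4)*(h^2 - 5*h + 4) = (h - 4)*(h - 1)*(h - 4)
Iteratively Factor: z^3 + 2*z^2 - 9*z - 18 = (z + 2)*(z^2 - 9) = (z + 2)*(z + 3)*(z - 3)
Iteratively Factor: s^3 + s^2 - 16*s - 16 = (s + 4)*(s^2 - 3*s - 4) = (s - 4)*(s + 4)*(s + 1)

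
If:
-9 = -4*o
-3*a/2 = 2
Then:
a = -4/3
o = 9/4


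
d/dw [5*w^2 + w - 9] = 10*w + 1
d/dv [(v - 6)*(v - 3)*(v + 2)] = v*(3*v - 14)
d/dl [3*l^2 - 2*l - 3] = 6*l - 2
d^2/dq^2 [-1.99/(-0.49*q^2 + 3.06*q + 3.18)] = (0.955598*q^2 - 5.967612*q - 1.99*(0.98*q - 3.06)*(1.96*q - 6.12) - 6.201636)/(-0.49*q^2 + 3.06*q + 3.18)^3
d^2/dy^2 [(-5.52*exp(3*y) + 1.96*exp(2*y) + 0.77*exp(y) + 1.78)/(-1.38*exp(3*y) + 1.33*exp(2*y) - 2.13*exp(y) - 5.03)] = (-2.8421709430404e-14*exp(8*y) + 6.39878399999998*exp(7*y) - 64.60056*exp(6*y) - 383.462946*exp(5*y) + 241.261075*exp(4*y) + 633.450117*exp(3*y) + 1289.372556*exp(2*y) - 245.817123*exp(y) - 0.410951000000004)*exp(y)/(2.628072*exp(9*y) - 7.598556*exp(8*y) + 19.492362*exp(7*y) + 2.92834699999999*exp(6*y) - 25.306335*exp(5*y) + 97.301562*exp(4*y) + 28.912401*exp(3*y) - 32.48877*exp(2*y) + 161.672751*exp(y) + 127.263527)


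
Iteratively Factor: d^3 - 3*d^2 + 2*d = (d - 2)*(d^2 - d) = (d - 2)*(d - 1)*(d)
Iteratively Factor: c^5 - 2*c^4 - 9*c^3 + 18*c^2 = (c)*(c^4 - 2*c^3 - 9*c^2 + 18*c) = c*(c - 3)*(c^3 + c^2 - 6*c) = c^2*(c - 3)*(c^2 + c - 6) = c^2*(c - 3)*(c + 3)*(c - 2)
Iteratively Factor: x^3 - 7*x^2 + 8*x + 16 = (x - 4)*(x^2 - 3*x - 4) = (x - 4)*(x + 1)*(x - 4)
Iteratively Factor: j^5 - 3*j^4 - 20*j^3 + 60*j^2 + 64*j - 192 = (j + 2)*(j^4 - 5*j^3 - 10*j^2 + 80*j - 96) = (j - 2)*(j + 2)*(j^3 - 3*j^2 - 16*j + 48) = (j - 2)*(j + 2)*(j + 4)*(j^2 - 7*j + 12) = (j - 4)*(j - 2)*(j + 2)*(j + 4)*(j - 3)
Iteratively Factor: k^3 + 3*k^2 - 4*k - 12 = (k - 2)*(k^2 + 5*k + 6) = (k - 2)*(k + 3)*(k + 2)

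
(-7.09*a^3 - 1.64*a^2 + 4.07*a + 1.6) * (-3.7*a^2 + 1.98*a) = 26.233*a^5 - 7.9702*a^4 - 18.3062*a^3 + 2.1386*a^2 + 3.168*a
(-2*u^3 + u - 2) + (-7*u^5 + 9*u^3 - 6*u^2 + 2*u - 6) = -7*u^5 + 7*u^3 - 6*u^2 + 3*u - 8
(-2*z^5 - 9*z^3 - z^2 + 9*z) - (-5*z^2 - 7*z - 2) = -2*z^5 - 9*z^3 + 4*z^2 + 16*z + 2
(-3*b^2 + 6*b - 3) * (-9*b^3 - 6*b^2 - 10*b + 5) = 27*b^5 - 36*b^4 + 21*b^3 - 57*b^2 + 60*b - 15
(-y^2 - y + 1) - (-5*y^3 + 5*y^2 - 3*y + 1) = 5*y^3 - 6*y^2 + 2*y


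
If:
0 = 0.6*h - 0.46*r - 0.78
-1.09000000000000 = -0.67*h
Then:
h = 1.63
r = 0.43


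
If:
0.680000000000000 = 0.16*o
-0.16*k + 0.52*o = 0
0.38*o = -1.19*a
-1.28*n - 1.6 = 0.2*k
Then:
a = -1.36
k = 13.81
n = -3.41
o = 4.25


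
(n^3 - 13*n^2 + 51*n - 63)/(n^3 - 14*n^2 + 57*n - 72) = (n - 7)/(n - 8)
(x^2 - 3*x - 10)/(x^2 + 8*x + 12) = (x - 5)/(x + 6)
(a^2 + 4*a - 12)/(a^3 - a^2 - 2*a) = (a + 6)/(a*(a + 1))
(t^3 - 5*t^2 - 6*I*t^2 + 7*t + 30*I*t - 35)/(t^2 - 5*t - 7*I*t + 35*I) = t + I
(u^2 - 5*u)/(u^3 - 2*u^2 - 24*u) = (5 - u)/(-u^2 + 2*u + 24)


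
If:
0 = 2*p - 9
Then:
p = 9/2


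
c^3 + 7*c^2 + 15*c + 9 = (c + 1)*(c + 3)^2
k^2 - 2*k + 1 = (k - 1)^2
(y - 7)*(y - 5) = y^2 - 12*y + 35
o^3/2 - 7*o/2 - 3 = (o/2 + 1/2)*(o - 3)*(o + 2)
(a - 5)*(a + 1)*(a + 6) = a^3 + 2*a^2 - 29*a - 30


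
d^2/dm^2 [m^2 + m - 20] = 2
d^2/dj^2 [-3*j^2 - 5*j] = -6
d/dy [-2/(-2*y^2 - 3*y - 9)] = 2*(-4*y - 3)/(2*y^2 + 3*y + 9)^2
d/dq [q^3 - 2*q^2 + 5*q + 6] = 3*q^2 - 4*q + 5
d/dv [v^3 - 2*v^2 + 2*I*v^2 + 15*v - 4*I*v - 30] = 3*v^2 + 4*v*(-1 + I) + 15 - 4*I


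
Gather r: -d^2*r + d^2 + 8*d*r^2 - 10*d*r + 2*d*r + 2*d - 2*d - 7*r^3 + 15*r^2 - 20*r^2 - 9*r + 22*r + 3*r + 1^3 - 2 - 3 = d^2 - 7*r^3 + r^2*(8*d - 5) + r*(-d^2 - 8*d + 16) - 4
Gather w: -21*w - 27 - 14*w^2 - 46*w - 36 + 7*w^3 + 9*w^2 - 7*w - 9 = 7*w^3 - 5*w^2 - 74*w - 72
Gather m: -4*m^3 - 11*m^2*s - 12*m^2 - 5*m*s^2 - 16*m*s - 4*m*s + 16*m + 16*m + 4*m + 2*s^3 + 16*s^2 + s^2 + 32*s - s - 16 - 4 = -4*m^3 + m^2*(-11*s - 12) + m*(-5*s^2 - 20*s + 36) + 2*s^3 + 17*s^2 + 31*s - 20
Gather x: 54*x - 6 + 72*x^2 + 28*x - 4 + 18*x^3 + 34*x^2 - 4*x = 18*x^3 + 106*x^2 + 78*x - 10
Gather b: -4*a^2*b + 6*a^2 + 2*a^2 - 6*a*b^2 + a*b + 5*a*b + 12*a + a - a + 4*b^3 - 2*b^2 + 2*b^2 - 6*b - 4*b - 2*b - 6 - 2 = 8*a^2 - 6*a*b^2 + 12*a + 4*b^3 + b*(-4*a^2 + 6*a - 12) - 8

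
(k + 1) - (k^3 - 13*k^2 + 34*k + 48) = -k^3 + 13*k^2 - 33*k - 47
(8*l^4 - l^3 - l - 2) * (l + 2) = 8*l^5 + 15*l^4 - 2*l^3 - l^2 - 4*l - 4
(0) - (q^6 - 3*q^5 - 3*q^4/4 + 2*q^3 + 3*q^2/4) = -q^6 + 3*q^5 + 3*q^4/4 - 2*q^3 - 3*q^2/4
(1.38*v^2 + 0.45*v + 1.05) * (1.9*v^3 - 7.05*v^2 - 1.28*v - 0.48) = 2.622*v^5 - 8.874*v^4 - 2.9439*v^3 - 8.6409*v^2 - 1.56*v - 0.504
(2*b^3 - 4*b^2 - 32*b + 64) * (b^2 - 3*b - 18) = 2*b^5 - 10*b^4 - 56*b^3 + 232*b^2 + 384*b - 1152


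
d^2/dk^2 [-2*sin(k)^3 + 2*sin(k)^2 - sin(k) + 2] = 18*sin(k)^3 - 8*sin(k)^2 - 11*sin(k) + 4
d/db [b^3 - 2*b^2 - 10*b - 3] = 3*b^2 - 4*b - 10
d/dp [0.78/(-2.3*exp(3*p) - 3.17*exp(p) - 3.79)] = (5.382*exp(2*p) + 2.4726)*exp(p)/(2.3*exp(3*p) + 3.17*exp(p) + 3.79)^2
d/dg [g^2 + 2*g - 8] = 2*g + 2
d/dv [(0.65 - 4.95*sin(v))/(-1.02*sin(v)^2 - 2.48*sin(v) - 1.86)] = (-5.049*sin(v)^2 + 1.326*sin(v) + 10.819)*cos(v)/(1.0404*sin(v)^4 + 5.0592*sin(v)^3 + 9.9448*sin(v)^2 + 9.2256*sin(v) + 3.4596)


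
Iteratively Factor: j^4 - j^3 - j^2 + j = (j - 1)*(j^3 - j) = j*(j - 1)*(j^2 - 1) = j*(j - 1)^2*(j + 1)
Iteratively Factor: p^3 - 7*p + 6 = (p - 1)*(p^2 + p - 6) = (p - 1)*(p + 3)*(p - 2)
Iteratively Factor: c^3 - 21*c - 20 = (c + 1)*(c^2 - c - 20) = (c - 5)*(c + 1)*(c + 4)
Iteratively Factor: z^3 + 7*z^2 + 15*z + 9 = (z + 1)*(z^2 + 6*z + 9) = (z + 1)*(z + 3)*(z + 3)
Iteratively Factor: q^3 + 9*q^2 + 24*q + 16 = (q + 4)*(q^2 + 5*q + 4) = (q + 4)^2*(q + 1)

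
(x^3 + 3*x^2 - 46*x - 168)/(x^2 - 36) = (x^2 - 3*x - 28)/(x - 6)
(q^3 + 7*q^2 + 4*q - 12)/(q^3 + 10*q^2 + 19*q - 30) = (q + 2)/(q + 5)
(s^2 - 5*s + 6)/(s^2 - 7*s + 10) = (s - 3)/(s - 5)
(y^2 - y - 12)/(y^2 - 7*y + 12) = (y + 3)/(y - 3)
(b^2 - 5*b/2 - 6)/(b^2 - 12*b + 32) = (b + 3/2)/(b - 8)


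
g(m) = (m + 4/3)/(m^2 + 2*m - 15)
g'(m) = (-2*m - 2)*(m + 4/3)/(m^2 + 2*m - 15)^2 + 1/(m^2 + 2*m - 15)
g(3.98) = 0.60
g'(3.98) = -0.57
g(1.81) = -0.39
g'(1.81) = -0.39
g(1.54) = -0.30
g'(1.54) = -0.26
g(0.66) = -0.15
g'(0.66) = -0.11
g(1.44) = -0.28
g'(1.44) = -0.23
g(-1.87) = 0.04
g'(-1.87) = -0.07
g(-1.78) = 0.03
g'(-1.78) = -0.07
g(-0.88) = -0.03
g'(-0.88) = -0.06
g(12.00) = 0.09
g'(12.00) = -0.00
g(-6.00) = -0.52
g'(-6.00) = -0.47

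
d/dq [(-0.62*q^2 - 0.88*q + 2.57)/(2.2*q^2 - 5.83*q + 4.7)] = (5.5506*q^2 - 17.136*q + 10.8471)/(4.84*q^4 - 25.652*q^3 + 54.6689*q^2 - 54.802*q + 22.09)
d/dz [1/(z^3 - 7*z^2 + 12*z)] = (-3*z^2 + 14*z - 12)/(z^2*(z^2 - 7*z + 12)^2)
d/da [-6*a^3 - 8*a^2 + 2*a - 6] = -18*a^2 - 16*a + 2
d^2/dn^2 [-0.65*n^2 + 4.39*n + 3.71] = -1.30000000000000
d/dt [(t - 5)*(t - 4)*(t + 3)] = 3*t^2 - 12*t - 7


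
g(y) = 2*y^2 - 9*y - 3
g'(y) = 4*y - 9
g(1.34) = -11.47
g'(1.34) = -3.64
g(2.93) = -12.20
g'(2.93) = 2.72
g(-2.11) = 24.89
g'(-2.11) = -17.44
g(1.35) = -11.50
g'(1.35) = -3.60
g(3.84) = -8.07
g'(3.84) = 6.36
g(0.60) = -7.68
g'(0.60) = -6.60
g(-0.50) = 2.00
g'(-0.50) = -11.00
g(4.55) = -2.54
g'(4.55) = 9.20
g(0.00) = -3.00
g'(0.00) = -9.00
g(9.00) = 78.00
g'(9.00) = 27.00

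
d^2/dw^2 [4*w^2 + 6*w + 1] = 8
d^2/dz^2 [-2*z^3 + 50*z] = -12*z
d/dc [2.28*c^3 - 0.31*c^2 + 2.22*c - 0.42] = 6.84*c^2 - 0.62*c + 2.22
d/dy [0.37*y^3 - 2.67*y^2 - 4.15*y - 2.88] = 1.11*y^2 - 5.34*y - 4.15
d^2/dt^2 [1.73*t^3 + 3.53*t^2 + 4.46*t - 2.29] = 10.38*t + 7.06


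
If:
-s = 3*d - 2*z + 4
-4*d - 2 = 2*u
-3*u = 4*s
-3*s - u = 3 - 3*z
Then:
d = -23/34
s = -9/34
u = 6/17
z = 29/34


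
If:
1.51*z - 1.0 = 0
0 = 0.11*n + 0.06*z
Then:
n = -0.36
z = 0.66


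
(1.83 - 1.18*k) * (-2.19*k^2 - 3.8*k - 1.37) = 2.5842*k^3 + 0.4763*k^2 - 5.3374*k - 2.5071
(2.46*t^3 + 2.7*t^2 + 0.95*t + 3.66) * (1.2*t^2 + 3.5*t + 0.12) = 2.952*t^5 + 11.85*t^4 + 10.8852*t^3 + 8.041*t^2 + 12.924*t + 0.4392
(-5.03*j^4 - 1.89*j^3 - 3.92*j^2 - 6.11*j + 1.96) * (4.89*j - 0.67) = -24.5967*j^5 - 5.872*j^4 - 17.9025*j^3 - 27.2515*j^2 + 13.6781*j - 1.3132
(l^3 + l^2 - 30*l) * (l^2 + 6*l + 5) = l^5 + 7*l^4 - 19*l^3 - 175*l^2 - 150*l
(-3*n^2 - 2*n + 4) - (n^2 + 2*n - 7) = -4*n^2 - 4*n + 11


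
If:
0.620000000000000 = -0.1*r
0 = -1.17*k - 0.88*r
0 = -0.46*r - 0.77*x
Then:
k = 4.66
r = -6.20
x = 3.70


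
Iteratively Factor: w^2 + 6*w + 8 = (w + 4)*(w + 2)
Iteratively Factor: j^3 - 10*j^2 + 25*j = (j - 5)*(j^2 - 5*j) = (j - 5)^2*(j)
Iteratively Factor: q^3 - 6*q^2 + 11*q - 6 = (q - 3)*(q^2 - 3*q + 2) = (q - 3)*(q - 2)*(q - 1)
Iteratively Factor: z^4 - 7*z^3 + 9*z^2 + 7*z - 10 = (z - 1)*(z^3 - 6*z^2 + 3*z + 10) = (z - 5)*(z - 1)*(z^2 - z - 2) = (z - 5)*(z - 2)*(z - 1)*(z + 1)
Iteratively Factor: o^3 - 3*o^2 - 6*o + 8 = (o + 2)*(o^2 - 5*o + 4) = (o - 4)*(o + 2)*(o - 1)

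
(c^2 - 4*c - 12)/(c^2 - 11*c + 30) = (c + 2)/(c - 5)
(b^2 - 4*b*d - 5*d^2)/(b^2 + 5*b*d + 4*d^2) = (b - 5*d)/(b + 4*d)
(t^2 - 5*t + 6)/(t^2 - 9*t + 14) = (t - 3)/(t - 7)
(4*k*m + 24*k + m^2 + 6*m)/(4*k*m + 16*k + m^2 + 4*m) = (m + 6)/(m + 4)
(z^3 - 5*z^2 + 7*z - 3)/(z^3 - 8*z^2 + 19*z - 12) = (z - 1)/(z - 4)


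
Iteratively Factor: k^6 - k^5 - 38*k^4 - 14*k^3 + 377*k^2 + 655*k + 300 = (k + 1)*(k^5 - 2*k^4 - 36*k^3 + 22*k^2 + 355*k + 300) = (k - 5)*(k + 1)*(k^4 + 3*k^3 - 21*k^2 - 83*k - 60) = (k - 5)*(k + 1)*(k + 4)*(k^3 - k^2 - 17*k - 15) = (k - 5)*(k + 1)^2*(k + 4)*(k^2 - 2*k - 15) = (k - 5)*(k + 1)^2*(k + 3)*(k + 4)*(k - 5)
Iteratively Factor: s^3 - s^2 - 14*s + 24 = (s - 2)*(s^2 + s - 12) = (s - 2)*(s + 4)*(s - 3)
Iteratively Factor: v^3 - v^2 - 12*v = (v + 3)*(v^2 - 4*v) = v*(v + 3)*(v - 4)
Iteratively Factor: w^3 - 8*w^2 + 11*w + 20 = (w - 4)*(w^2 - 4*w - 5) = (w - 5)*(w - 4)*(w + 1)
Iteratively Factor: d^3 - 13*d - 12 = (d + 3)*(d^2 - 3*d - 4) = (d - 4)*(d + 3)*(d + 1)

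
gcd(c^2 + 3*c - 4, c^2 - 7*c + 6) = c - 1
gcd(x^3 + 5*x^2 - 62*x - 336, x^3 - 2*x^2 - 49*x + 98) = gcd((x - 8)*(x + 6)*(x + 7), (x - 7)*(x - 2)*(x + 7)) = x + 7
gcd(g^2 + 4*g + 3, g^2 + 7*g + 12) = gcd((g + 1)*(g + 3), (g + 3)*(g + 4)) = g + 3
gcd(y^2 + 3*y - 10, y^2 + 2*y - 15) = y + 5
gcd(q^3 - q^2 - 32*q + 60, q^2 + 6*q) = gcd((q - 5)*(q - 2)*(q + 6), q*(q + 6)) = q + 6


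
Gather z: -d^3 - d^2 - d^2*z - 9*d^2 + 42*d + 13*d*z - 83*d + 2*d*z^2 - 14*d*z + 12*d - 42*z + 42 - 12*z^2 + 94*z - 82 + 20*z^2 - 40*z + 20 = -d^3 - 10*d^2 - 29*d + z^2*(2*d + 8) + z*(-d^2 - d + 12) - 20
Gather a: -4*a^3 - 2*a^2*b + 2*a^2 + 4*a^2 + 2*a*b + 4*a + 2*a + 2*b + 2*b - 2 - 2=-4*a^3 + a^2*(6 - 2*b) + a*(2*b + 6) + 4*b - 4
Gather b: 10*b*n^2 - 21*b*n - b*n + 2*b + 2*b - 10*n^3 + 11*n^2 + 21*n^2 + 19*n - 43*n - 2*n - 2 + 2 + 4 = b*(10*n^2 - 22*n + 4) - 10*n^3 + 32*n^2 - 26*n + 4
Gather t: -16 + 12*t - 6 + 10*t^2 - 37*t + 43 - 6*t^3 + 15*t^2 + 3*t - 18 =-6*t^3 + 25*t^2 - 22*t + 3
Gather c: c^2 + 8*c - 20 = c^2 + 8*c - 20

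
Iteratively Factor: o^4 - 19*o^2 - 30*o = (o + 3)*(o^3 - 3*o^2 - 10*o) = o*(o + 3)*(o^2 - 3*o - 10) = o*(o + 2)*(o + 3)*(o - 5)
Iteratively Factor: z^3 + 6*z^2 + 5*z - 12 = (z - 1)*(z^2 + 7*z + 12) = (z - 1)*(z + 4)*(z + 3)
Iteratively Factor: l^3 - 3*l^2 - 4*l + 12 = (l + 2)*(l^2 - 5*l + 6) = (l - 2)*(l + 2)*(l - 3)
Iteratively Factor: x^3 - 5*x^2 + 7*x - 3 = (x - 3)*(x^2 - 2*x + 1) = (x - 3)*(x - 1)*(x - 1)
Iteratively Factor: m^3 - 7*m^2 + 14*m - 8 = (m - 4)*(m^2 - 3*m + 2) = (m - 4)*(m - 2)*(m - 1)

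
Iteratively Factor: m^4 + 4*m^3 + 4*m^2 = (m)*(m^3 + 4*m^2 + 4*m) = m*(m + 2)*(m^2 + 2*m) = m^2*(m + 2)*(m + 2)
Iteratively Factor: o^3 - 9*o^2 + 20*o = (o - 5)*(o^2 - 4*o) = (o - 5)*(o - 4)*(o)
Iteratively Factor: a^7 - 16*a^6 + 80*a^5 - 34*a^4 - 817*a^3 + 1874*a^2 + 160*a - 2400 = (a - 2)*(a^6 - 14*a^5 + 52*a^4 + 70*a^3 - 677*a^2 + 520*a + 1200) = (a - 5)*(a - 2)*(a^5 - 9*a^4 + 7*a^3 + 105*a^2 - 152*a - 240) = (a - 5)^2*(a - 2)*(a^4 - 4*a^3 - 13*a^2 + 40*a + 48) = (a - 5)^2*(a - 4)*(a - 2)*(a^3 - 13*a - 12) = (a - 5)^2*(a - 4)*(a - 2)*(a + 1)*(a^2 - a - 12) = (a - 5)^2*(a - 4)^2*(a - 2)*(a + 1)*(a + 3)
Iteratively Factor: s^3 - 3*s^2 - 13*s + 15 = (s + 3)*(s^2 - 6*s + 5) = (s - 1)*(s + 3)*(s - 5)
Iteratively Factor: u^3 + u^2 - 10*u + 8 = (u + 4)*(u^2 - 3*u + 2) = (u - 1)*(u + 4)*(u - 2)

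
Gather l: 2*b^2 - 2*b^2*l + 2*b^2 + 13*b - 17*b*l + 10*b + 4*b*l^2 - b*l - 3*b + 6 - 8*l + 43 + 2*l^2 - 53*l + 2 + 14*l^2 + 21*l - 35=4*b^2 + 20*b + l^2*(4*b + 16) + l*(-2*b^2 - 18*b - 40) + 16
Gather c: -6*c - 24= -6*c - 24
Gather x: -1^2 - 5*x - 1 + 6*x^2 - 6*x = 6*x^2 - 11*x - 2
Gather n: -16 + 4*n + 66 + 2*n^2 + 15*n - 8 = 2*n^2 + 19*n + 42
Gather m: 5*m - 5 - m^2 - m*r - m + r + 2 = -m^2 + m*(4 - r) + r - 3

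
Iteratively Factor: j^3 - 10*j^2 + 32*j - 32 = (j - 4)*(j^2 - 6*j + 8) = (j - 4)*(j - 2)*(j - 4)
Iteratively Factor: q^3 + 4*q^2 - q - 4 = (q + 4)*(q^2 - 1) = (q - 1)*(q + 4)*(q + 1)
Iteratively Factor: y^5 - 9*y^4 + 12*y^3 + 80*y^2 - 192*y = (y + 3)*(y^4 - 12*y^3 + 48*y^2 - 64*y) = (y - 4)*(y + 3)*(y^3 - 8*y^2 + 16*y) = y*(y - 4)*(y + 3)*(y^2 - 8*y + 16) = y*(y - 4)^2*(y + 3)*(y - 4)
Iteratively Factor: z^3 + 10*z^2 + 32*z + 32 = (z + 2)*(z^2 + 8*z + 16) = (z + 2)*(z + 4)*(z + 4)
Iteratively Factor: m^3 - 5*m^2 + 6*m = (m - 2)*(m^2 - 3*m) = m*(m - 2)*(m - 3)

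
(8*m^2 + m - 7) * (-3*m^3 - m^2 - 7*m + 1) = -24*m^5 - 11*m^4 - 36*m^3 + 8*m^2 + 50*m - 7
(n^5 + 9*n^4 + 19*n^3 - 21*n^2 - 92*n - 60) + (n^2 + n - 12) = n^5 + 9*n^4 + 19*n^3 - 20*n^2 - 91*n - 72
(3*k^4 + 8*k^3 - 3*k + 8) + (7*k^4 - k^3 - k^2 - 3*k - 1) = 10*k^4 + 7*k^3 - k^2 - 6*k + 7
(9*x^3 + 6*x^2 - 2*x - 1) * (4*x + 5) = 36*x^4 + 69*x^3 + 22*x^2 - 14*x - 5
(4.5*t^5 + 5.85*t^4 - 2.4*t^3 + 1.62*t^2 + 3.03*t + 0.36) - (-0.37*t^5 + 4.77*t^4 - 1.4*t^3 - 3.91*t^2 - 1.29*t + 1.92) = 4.87*t^5 + 1.08*t^4 - 1.0*t^3 + 5.53*t^2 + 4.32*t - 1.56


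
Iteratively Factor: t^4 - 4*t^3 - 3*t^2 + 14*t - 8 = (t - 4)*(t^3 - 3*t + 2) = (t - 4)*(t + 2)*(t^2 - 2*t + 1) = (t - 4)*(t - 1)*(t + 2)*(t - 1)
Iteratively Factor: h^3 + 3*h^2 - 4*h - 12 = (h + 2)*(h^2 + h - 6) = (h + 2)*(h + 3)*(h - 2)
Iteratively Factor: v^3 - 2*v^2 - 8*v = (v)*(v^2 - 2*v - 8) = v*(v + 2)*(v - 4)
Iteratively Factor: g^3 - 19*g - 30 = (g + 2)*(g^2 - 2*g - 15) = (g + 2)*(g + 3)*(g - 5)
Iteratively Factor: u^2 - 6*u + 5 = (u - 5)*(u - 1)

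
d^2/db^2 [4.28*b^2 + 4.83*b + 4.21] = 8.56000000000000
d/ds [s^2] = 2*s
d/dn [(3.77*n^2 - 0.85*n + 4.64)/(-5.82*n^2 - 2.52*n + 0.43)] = (-14.4474*n^2 + 57.2518*n + 11.3273)/(33.8724*n^4 + 29.3328*n^3 + 1.3452*n^2 - 2.1672*n + 0.1849)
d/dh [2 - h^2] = -2*h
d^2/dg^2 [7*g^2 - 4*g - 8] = 14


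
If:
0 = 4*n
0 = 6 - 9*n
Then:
No Solution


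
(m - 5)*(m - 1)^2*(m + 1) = m^4 - 6*m^3 + 4*m^2 + 6*m - 5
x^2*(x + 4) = x^3 + 4*x^2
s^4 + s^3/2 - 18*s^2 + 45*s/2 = s*(s - 3)*(s - 3/2)*(s + 5)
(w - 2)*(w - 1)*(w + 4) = w^3 + w^2 - 10*w + 8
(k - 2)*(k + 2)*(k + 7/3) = k^3 + 7*k^2/3 - 4*k - 28/3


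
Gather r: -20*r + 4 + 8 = 12 - 20*r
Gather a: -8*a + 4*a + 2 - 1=1 - 4*a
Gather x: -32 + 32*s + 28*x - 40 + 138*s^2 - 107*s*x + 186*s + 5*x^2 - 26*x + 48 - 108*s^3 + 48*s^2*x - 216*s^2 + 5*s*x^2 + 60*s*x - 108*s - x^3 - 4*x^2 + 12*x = -108*s^3 - 78*s^2 + 110*s - x^3 + x^2*(5*s + 1) + x*(48*s^2 - 47*s + 14) - 24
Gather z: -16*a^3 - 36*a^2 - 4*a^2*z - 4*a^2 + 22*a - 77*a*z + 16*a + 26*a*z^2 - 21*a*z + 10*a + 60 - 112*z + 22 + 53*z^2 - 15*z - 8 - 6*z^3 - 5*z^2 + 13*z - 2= -16*a^3 - 40*a^2 + 48*a - 6*z^3 + z^2*(26*a + 48) + z*(-4*a^2 - 98*a - 114) + 72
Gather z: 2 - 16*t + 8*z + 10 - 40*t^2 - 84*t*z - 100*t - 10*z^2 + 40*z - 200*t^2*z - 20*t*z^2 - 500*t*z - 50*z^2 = -40*t^2 - 116*t + z^2*(-20*t - 60) + z*(-200*t^2 - 584*t + 48) + 12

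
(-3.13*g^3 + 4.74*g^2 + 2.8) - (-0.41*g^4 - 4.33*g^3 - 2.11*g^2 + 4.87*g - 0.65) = 0.41*g^4 + 1.2*g^3 + 6.85*g^2 - 4.87*g + 3.45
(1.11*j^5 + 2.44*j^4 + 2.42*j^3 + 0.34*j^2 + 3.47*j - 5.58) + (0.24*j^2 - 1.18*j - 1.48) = 1.11*j^5 + 2.44*j^4 + 2.42*j^3 + 0.58*j^2 + 2.29*j - 7.06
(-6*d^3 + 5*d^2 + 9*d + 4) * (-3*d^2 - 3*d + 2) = 18*d^5 + 3*d^4 - 54*d^3 - 29*d^2 + 6*d + 8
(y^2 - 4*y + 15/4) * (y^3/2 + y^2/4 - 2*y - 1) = y^5/2 - 7*y^4/4 - 9*y^3/8 + 127*y^2/16 - 7*y/2 - 15/4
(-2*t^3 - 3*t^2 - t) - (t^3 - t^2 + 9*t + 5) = -3*t^3 - 2*t^2 - 10*t - 5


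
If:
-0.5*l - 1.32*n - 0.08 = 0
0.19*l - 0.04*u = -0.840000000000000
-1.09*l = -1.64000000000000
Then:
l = 1.50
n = -0.63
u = 28.15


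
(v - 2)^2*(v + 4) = v^3 - 12*v + 16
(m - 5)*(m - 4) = m^2 - 9*m + 20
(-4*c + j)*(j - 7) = -4*c*j + 28*c + j^2 - 7*j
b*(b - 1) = b^2 - b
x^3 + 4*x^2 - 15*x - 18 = (x - 3)*(x + 1)*(x + 6)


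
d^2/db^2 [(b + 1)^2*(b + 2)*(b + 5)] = 12*b^2 + 54*b + 50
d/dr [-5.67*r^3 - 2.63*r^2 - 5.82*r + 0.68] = -17.01*r^2 - 5.26*r - 5.82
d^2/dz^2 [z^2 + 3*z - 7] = 2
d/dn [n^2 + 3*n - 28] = 2*n + 3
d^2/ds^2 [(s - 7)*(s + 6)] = 2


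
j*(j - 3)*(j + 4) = j^3 + j^2 - 12*j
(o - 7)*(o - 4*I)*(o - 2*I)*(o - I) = o^4 - 7*o^3 - 7*I*o^3 - 14*o^2 + 49*I*o^2 + 98*o + 8*I*o - 56*I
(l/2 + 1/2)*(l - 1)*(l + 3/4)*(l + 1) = l^4/2 + 7*l^3/8 - l^2/8 - 7*l/8 - 3/8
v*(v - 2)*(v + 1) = v^3 - v^2 - 2*v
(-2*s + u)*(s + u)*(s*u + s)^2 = -2*s^4*u^2 - 4*s^4*u - 2*s^4 - s^3*u^3 - 2*s^3*u^2 - s^3*u + s^2*u^4 + 2*s^2*u^3 + s^2*u^2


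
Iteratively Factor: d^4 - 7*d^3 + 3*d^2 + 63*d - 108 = (d + 3)*(d^3 - 10*d^2 + 33*d - 36) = (d - 3)*(d + 3)*(d^2 - 7*d + 12) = (d - 3)^2*(d + 3)*(d - 4)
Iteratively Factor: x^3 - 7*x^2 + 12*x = (x - 4)*(x^2 - 3*x) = (x - 4)*(x - 3)*(x)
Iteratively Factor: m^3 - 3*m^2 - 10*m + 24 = (m - 4)*(m^2 + m - 6) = (m - 4)*(m - 2)*(m + 3)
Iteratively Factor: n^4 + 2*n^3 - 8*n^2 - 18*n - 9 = (n + 3)*(n^3 - n^2 - 5*n - 3) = (n - 3)*(n + 3)*(n^2 + 2*n + 1) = (n - 3)*(n + 1)*(n + 3)*(n + 1)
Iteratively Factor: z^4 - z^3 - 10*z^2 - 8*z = (z + 2)*(z^3 - 3*z^2 - 4*z) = (z + 1)*(z + 2)*(z^2 - 4*z) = (z - 4)*(z + 1)*(z + 2)*(z)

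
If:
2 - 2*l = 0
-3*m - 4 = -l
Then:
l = 1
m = -1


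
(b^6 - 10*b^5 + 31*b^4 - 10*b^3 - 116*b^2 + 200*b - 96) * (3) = 3*b^6 - 30*b^5 + 93*b^4 - 30*b^3 - 348*b^2 + 600*b - 288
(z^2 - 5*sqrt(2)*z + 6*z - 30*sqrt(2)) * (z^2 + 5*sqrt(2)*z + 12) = z^4 + 6*z^3 - 38*z^2 - 228*z - 60*sqrt(2)*z - 360*sqrt(2)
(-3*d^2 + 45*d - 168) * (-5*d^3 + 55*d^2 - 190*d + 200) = 15*d^5 - 390*d^4 + 3885*d^3 - 18390*d^2 + 40920*d - 33600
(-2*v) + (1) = 1 - 2*v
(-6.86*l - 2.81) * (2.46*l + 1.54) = -16.8756*l^2 - 17.477*l - 4.3274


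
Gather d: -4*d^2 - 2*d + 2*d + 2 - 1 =1 - 4*d^2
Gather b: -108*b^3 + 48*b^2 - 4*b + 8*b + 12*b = -108*b^3 + 48*b^2 + 16*b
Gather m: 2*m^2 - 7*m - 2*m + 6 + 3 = 2*m^2 - 9*m + 9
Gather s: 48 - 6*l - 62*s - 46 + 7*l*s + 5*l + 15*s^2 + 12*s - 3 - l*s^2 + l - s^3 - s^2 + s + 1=-s^3 + s^2*(14 - l) + s*(7*l - 49)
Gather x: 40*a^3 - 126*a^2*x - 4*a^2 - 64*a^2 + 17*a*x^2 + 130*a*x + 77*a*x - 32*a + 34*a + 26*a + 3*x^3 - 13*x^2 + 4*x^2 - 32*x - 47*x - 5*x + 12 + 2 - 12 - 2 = 40*a^3 - 68*a^2 + 28*a + 3*x^3 + x^2*(17*a - 9) + x*(-126*a^2 + 207*a - 84)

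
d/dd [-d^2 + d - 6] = 1 - 2*d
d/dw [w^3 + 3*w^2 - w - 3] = 3*w^2 + 6*w - 1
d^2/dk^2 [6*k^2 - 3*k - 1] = 12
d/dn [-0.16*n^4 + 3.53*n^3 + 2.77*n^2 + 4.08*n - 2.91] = -0.64*n^3 + 10.59*n^2 + 5.54*n + 4.08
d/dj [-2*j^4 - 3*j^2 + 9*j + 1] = -8*j^3 - 6*j + 9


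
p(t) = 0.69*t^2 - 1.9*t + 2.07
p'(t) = 1.38*t - 1.9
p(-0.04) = 2.15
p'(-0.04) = -1.96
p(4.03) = 5.62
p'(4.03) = 3.66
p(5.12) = 10.43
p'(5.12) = 5.17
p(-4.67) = 25.99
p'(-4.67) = -8.34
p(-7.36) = 53.43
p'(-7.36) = -12.06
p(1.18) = 0.79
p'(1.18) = -0.27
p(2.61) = 1.81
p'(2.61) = 1.70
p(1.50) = 0.77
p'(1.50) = 0.17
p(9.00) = 40.86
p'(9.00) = 10.52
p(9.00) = 40.86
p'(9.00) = 10.52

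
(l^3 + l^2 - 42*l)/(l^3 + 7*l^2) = (l - 6)/l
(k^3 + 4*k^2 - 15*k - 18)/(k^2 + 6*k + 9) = (k^3 + 4*k^2 - 15*k - 18)/(k^2 + 6*k + 9)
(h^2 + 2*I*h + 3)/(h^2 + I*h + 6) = (h - I)/(h - 2*I)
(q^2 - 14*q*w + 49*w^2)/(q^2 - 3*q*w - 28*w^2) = (q - 7*w)/(q + 4*w)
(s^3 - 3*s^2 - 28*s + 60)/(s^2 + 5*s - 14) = (s^2 - s - 30)/(s + 7)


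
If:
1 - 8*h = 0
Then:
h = 1/8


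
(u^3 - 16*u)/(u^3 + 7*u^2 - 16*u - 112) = u/(u + 7)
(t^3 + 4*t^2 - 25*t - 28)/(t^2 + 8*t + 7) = t - 4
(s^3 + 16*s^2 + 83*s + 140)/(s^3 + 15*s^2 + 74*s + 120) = (s + 7)/(s + 6)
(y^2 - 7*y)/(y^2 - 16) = y*(y - 7)/(y^2 - 16)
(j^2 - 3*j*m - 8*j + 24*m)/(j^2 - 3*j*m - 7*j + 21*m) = (j - 8)/(j - 7)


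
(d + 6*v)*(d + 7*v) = d^2 + 13*d*v + 42*v^2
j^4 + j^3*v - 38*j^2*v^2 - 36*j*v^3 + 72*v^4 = (j - 6*v)*(j - v)*(j + 2*v)*(j + 6*v)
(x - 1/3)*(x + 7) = x^2 + 20*x/3 - 7/3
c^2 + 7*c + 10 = (c + 2)*(c + 5)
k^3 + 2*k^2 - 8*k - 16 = (k + 2)*(k - 2*sqrt(2))*(k + 2*sqrt(2))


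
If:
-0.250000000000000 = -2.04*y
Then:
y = 0.12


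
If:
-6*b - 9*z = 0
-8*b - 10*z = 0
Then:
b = 0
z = 0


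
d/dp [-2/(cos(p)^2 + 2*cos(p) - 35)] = -4*(cos(p) + 1)*sin(p)/(cos(p)^2 + 2*cos(p) - 35)^2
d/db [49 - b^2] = -2*b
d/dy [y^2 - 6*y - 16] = 2*y - 6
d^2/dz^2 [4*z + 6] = 0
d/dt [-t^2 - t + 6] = -2*t - 1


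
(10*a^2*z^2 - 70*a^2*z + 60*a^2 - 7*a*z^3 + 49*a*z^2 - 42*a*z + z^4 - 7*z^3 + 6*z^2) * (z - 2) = 10*a^2*z^3 - 90*a^2*z^2 + 200*a^2*z - 120*a^2 - 7*a*z^4 + 63*a*z^3 - 140*a*z^2 + 84*a*z + z^5 - 9*z^4 + 20*z^3 - 12*z^2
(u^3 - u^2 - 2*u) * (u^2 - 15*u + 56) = u^5 - 16*u^4 + 69*u^3 - 26*u^2 - 112*u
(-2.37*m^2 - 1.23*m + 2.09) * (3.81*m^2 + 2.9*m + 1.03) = -9.0297*m^4 - 11.5593*m^3 + 1.9548*m^2 + 4.7941*m + 2.1527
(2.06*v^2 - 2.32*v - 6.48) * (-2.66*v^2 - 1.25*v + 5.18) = -5.4796*v^4 + 3.5962*v^3 + 30.8076*v^2 - 3.9176*v - 33.5664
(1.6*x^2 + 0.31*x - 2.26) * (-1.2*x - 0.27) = -1.92*x^3 - 0.804*x^2 + 2.6283*x + 0.6102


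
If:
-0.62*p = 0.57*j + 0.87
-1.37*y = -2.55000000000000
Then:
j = -1.08771929824561*p - 1.52631578947368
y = 1.86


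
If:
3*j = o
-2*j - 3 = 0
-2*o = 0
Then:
No Solution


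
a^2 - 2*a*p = a*(a - 2*p)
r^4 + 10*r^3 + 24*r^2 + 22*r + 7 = (r + 1)^3*(r + 7)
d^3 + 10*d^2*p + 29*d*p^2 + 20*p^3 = (d + p)*(d + 4*p)*(d + 5*p)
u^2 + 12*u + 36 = (u + 6)^2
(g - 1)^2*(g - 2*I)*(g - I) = g^4 - 2*g^3 - 3*I*g^3 - g^2 + 6*I*g^2 + 4*g - 3*I*g - 2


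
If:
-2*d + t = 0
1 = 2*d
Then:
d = 1/2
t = 1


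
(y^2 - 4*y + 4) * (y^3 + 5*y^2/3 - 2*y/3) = y^5 - 7*y^4/3 - 10*y^3/3 + 28*y^2/3 - 8*y/3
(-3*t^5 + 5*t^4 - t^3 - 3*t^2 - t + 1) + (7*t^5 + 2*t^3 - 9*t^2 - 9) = 4*t^5 + 5*t^4 + t^3 - 12*t^2 - t - 8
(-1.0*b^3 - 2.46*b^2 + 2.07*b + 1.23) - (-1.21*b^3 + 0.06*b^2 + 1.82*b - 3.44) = 0.21*b^3 - 2.52*b^2 + 0.25*b + 4.67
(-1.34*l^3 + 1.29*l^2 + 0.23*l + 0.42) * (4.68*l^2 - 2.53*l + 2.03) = -6.2712*l^5 + 9.4274*l^4 - 4.9075*l^3 + 4.0024*l^2 - 0.5957*l + 0.8526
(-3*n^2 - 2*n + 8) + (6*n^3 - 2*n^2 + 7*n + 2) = 6*n^3 - 5*n^2 + 5*n + 10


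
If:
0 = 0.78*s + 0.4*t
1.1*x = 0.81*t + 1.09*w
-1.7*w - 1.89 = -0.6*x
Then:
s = -0.452861106455878*x - 0.767219708396179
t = 0.883079157588961*x + 1.49607843137255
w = 0.352941176470588*x - 1.11176470588235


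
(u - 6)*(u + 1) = u^2 - 5*u - 6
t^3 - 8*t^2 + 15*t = t*(t - 5)*(t - 3)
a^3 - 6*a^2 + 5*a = a*(a - 5)*(a - 1)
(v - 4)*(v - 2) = v^2 - 6*v + 8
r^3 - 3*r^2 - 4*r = r*(r - 4)*(r + 1)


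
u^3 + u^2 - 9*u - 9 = (u - 3)*(u + 1)*(u + 3)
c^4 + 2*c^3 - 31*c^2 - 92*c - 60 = (c - 6)*(c + 1)*(c + 2)*(c + 5)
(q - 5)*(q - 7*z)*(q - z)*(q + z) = q^4 - 7*q^3*z - 5*q^3 - q^2*z^2 + 35*q^2*z + 7*q*z^3 + 5*q*z^2 - 35*z^3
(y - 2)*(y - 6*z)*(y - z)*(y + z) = y^4 - 6*y^3*z - 2*y^3 - y^2*z^2 + 12*y^2*z + 6*y*z^3 + 2*y*z^2 - 12*z^3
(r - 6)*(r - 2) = r^2 - 8*r + 12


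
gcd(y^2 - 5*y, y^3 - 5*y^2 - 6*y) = y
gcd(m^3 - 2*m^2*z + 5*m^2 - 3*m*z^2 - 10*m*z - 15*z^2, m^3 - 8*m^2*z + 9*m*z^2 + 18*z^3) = -m^2 + 2*m*z + 3*z^2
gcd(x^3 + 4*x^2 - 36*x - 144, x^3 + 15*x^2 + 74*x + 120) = x^2 + 10*x + 24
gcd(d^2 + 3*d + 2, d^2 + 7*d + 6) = d + 1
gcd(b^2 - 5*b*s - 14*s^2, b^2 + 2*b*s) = b + 2*s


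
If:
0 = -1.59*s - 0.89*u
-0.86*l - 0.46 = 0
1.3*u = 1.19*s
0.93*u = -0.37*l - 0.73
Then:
No Solution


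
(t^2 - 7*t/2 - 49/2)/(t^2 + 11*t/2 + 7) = (t - 7)/(t + 2)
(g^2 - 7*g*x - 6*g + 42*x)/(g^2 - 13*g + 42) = (g - 7*x)/(g - 7)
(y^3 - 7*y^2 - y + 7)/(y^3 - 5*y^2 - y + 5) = (y - 7)/(y - 5)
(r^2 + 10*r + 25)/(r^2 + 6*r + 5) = (r + 5)/(r + 1)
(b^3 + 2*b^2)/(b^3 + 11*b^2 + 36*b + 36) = b^2/(b^2 + 9*b + 18)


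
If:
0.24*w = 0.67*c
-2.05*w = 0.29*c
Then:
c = 0.00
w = 0.00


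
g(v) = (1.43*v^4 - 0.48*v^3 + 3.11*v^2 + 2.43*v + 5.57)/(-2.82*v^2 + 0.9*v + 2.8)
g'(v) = (5.64*v - 0.9)*(1.43*v^4 - 0.48*v^3 + 3.11*v^2 + 2.43*v + 5.57)/(-2.82*v^2 + 0.9*v + 2.8)^2 + (5.72*v^3 - 1.44*v^2 + 6.22*v + 2.43)/(-2.82*v^2 + 0.9*v + 2.8)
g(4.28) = -11.45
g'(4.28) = -4.11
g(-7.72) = -31.78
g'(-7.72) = 7.84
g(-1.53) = -3.61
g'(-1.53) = -0.67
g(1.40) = -13.12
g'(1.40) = 46.18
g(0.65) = 3.91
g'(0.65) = 8.33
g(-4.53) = -11.92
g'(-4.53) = 4.59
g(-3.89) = -9.20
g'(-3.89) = 3.92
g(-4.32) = -10.98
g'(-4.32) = 4.38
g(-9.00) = -42.65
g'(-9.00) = 9.14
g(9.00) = -42.81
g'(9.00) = -9.09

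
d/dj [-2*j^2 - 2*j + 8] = -4*j - 2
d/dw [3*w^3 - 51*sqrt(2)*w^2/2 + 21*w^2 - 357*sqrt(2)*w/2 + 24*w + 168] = 9*w^2 - 51*sqrt(2)*w + 42*w - 357*sqrt(2)/2 + 24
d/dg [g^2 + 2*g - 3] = 2*g + 2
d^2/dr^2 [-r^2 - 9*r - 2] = -2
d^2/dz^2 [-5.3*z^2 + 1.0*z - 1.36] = -10.6000000000000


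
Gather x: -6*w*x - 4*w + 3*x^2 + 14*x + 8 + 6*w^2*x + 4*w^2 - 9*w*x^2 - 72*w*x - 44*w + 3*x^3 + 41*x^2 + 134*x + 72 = 4*w^2 - 48*w + 3*x^3 + x^2*(44 - 9*w) + x*(6*w^2 - 78*w + 148) + 80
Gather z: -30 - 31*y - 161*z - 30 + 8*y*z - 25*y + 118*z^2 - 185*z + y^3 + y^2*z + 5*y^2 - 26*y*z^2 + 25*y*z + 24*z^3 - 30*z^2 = y^3 + 5*y^2 - 56*y + 24*z^3 + z^2*(88 - 26*y) + z*(y^2 + 33*y - 346) - 60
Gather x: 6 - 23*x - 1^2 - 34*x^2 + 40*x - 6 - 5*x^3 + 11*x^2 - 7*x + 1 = -5*x^3 - 23*x^2 + 10*x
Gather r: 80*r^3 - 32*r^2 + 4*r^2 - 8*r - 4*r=80*r^3 - 28*r^2 - 12*r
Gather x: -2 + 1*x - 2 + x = 2*x - 4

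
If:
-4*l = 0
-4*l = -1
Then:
No Solution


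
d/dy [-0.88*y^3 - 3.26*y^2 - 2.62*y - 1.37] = -2.64*y^2 - 6.52*y - 2.62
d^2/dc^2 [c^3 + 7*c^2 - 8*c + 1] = 6*c + 14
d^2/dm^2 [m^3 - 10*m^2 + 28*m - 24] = 6*m - 20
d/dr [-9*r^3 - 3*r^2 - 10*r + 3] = -27*r^2 - 6*r - 10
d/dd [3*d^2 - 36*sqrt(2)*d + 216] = 6*d - 36*sqrt(2)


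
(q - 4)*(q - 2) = q^2 - 6*q + 8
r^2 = r^2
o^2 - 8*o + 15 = (o - 5)*(o - 3)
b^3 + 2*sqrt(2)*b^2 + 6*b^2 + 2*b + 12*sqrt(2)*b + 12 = (b + 6)*(b + sqrt(2))^2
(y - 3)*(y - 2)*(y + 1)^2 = y^4 - 3*y^3 - 3*y^2 + 7*y + 6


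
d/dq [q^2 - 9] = 2*q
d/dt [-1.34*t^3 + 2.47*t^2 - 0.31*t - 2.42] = -4.02*t^2 + 4.94*t - 0.31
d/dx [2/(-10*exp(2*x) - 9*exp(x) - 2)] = (40*exp(x) + 18)*exp(x)/(10*exp(2*x) + 9*exp(x) + 2)^2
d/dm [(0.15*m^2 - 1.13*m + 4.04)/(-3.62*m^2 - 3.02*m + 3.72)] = (-4.5436*m^2 + 30.3656*m + 7.9972)/(13.1044*m^4 + 21.8648*m^3 - 17.8124*m^2 - 22.4688*m + 13.8384)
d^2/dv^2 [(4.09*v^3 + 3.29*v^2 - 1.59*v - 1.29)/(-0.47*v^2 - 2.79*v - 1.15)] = (8.88178419700125e-16*v^5 - 7.105427357601e-15*v^4 - 49.921832*v^3 - 66.357354*v^2 - 27.461058*v - 0.216591999999999)/(0.103823*v^6 + 1.848933*v^5 + 11.737686*v^4 + 30.765609*v^3 + 28.71987*v^2 + 11.069325*v + 1.520875)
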